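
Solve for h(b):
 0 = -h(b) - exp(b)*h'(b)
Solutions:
 h(b) = C1*exp(exp(-b))


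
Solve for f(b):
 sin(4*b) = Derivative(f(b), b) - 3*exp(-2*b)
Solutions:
 f(b) = C1 - cos(4*b)/4 - 3*exp(-2*b)/2


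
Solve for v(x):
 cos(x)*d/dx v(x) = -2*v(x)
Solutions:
 v(x) = C1*(sin(x) - 1)/(sin(x) + 1)


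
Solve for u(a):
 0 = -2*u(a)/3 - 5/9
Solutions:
 u(a) = -5/6


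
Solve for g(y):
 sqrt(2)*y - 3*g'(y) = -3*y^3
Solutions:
 g(y) = C1 + y^4/4 + sqrt(2)*y^2/6


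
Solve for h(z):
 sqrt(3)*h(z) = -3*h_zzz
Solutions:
 h(z) = C3*exp(-3^(5/6)*z/3) + (C1*sin(3^(1/3)*z/2) + C2*cos(3^(1/3)*z/2))*exp(3^(5/6)*z/6)


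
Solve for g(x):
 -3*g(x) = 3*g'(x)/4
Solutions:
 g(x) = C1*exp(-4*x)


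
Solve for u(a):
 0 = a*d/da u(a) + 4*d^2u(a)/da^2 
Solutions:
 u(a) = C1 + C2*erf(sqrt(2)*a/4)


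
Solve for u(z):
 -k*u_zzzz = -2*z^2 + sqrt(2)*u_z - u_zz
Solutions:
 u(z) = C1 + C2*exp(2^(1/3)*z*(6^(1/3)*(sqrt(6)*sqrt((27 - 2/k)/k^2) + 9*sqrt(2)/k)^(1/3)/12 - 2^(1/3)*3^(5/6)*I*(sqrt(6)*sqrt((27 - 2/k)/k^2) + 9*sqrt(2)/k)^(1/3)/12 - 2/(k*(-3^(1/3) + 3^(5/6)*I)*(sqrt(6)*sqrt((27 - 2/k)/k^2) + 9*sqrt(2)/k)^(1/3)))) + C3*exp(2^(1/3)*z*(6^(1/3)*(sqrt(6)*sqrt((27 - 2/k)/k^2) + 9*sqrt(2)/k)^(1/3)/12 + 2^(1/3)*3^(5/6)*I*(sqrt(6)*sqrt((27 - 2/k)/k^2) + 9*sqrt(2)/k)^(1/3)/12 + 2/(k*(3^(1/3) + 3^(5/6)*I)*(sqrt(6)*sqrt((27 - 2/k)/k^2) + 9*sqrt(2)/k)^(1/3)))) + C4*exp(-6^(1/3)*z*(2^(1/3)*(sqrt(6)*sqrt((27 - 2/k)/k^2) + 9*sqrt(2)/k)^(1/3) + 2*3^(1/3)/(k*(sqrt(6)*sqrt((27 - 2/k)/k^2) + 9*sqrt(2)/k)^(1/3)))/6) + sqrt(2)*z^3/3 + z^2 + sqrt(2)*z


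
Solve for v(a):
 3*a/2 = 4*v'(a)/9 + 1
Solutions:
 v(a) = C1 + 27*a^2/16 - 9*a/4


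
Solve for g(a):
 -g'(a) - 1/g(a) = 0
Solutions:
 g(a) = -sqrt(C1 - 2*a)
 g(a) = sqrt(C1 - 2*a)


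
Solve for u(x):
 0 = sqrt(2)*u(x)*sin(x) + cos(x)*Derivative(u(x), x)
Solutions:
 u(x) = C1*cos(x)^(sqrt(2))


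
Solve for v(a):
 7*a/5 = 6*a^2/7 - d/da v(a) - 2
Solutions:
 v(a) = C1 + 2*a^3/7 - 7*a^2/10 - 2*a


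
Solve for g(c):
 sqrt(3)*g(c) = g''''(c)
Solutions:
 g(c) = C1*exp(-3^(1/8)*c) + C2*exp(3^(1/8)*c) + C3*sin(3^(1/8)*c) + C4*cos(3^(1/8)*c)


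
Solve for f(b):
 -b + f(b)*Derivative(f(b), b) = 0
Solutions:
 f(b) = -sqrt(C1 + b^2)
 f(b) = sqrt(C1 + b^2)


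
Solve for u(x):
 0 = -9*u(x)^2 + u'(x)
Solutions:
 u(x) = -1/(C1 + 9*x)


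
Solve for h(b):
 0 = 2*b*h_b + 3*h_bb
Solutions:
 h(b) = C1 + C2*erf(sqrt(3)*b/3)


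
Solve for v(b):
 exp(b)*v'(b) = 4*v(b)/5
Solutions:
 v(b) = C1*exp(-4*exp(-b)/5)


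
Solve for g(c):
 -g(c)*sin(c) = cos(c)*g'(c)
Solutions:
 g(c) = C1*cos(c)


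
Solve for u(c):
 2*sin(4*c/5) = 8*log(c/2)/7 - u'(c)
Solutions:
 u(c) = C1 + 8*c*log(c)/7 - 8*c/7 - 8*c*log(2)/7 + 5*cos(4*c/5)/2


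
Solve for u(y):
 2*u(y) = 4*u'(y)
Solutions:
 u(y) = C1*exp(y/2)


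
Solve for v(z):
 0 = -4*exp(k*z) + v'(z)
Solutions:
 v(z) = C1 + 4*exp(k*z)/k


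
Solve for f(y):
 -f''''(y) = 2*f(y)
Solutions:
 f(y) = (C1*sin(2^(3/4)*y/2) + C2*cos(2^(3/4)*y/2))*exp(-2^(3/4)*y/2) + (C3*sin(2^(3/4)*y/2) + C4*cos(2^(3/4)*y/2))*exp(2^(3/4)*y/2)


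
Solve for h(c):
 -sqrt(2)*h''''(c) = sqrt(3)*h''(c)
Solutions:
 h(c) = C1 + C2*c + C3*sin(2^(3/4)*3^(1/4)*c/2) + C4*cos(2^(3/4)*3^(1/4)*c/2)


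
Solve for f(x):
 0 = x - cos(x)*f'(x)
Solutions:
 f(x) = C1 + Integral(x/cos(x), x)


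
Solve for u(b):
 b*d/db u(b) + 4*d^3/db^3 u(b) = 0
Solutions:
 u(b) = C1 + Integral(C2*airyai(-2^(1/3)*b/2) + C3*airybi(-2^(1/3)*b/2), b)


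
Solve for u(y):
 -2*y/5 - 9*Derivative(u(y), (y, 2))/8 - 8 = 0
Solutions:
 u(y) = C1 + C2*y - 8*y^3/135 - 32*y^2/9


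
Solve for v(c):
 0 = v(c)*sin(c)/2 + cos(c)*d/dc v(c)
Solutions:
 v(c) = C1*sqrt(cos(c))


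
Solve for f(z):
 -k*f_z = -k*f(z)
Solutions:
 f(z) = C1*exp(z)


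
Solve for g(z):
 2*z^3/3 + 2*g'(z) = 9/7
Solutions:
 g(z) = C1 - z^4/12 + 9*z/14


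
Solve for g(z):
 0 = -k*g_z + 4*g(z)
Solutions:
 g(z) = C1*exp(4*z/k)


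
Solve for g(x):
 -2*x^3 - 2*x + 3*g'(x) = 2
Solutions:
 g(x) = C1 + x^4/6 + x^2/3 + 2*x/3


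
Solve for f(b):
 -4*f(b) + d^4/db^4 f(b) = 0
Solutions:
 f(b) = C1*exp(-sqrt(2)*b) + C2*exp(sqrt(2)*b) + C3*sin(sqrt(2)*b) + C4*cos(sqrt(2)*b)


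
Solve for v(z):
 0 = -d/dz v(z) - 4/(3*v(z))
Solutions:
 v(z) = -sqrt(C1 - 24*z)/3
 v(z) = sqrt(C1 - 24*z)/3


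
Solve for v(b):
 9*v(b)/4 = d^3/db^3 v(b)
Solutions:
 v(b) = C3*exp(2^(1/3)*3^(2/3)*b/2) + (C1*sin(3*2^(1/3)*3^(1/6)*b/4) + C2*cos(3*2^(1/3)*3^(1/6)*b/4))*exp(-2^(1/3)*3^(2/3)*b/4)


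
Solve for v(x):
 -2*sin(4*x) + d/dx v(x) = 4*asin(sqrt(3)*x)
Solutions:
 v(x) = C1 + 4*x*asin(sqrt(3)*x) + 4*sqrt(3)*sqrt(1 - 3*x^2)/3 - cos(4*x)/2


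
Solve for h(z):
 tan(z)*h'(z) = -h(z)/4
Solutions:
 h(z) = C1/sin(z)^(1/4)


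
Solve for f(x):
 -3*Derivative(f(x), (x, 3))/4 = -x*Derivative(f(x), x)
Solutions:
 f(x) = C1 + Integral(C2*airyai(6^(2/3)*x/3) + C3*airybi(6^(2/3)*x/3), x)


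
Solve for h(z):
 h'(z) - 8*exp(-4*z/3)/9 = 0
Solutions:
 h(z) = C1 - 2*exp(-4*z/3)/3


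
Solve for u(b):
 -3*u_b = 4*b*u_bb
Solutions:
 u(b) = C1 + C2*b^(1/4)


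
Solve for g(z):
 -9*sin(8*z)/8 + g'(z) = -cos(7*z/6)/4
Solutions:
 g(z) = C1 - 3*sin(7*z/6)/14 - 9*cos(8*z)/64


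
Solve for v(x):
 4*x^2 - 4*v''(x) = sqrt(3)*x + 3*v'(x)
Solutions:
 v(x) = C1 + C2*exp(-3*x/4) + 4*x^3/9 - 16*x^2/9 - sqrt(3)*x^2/6 + 4*sqrt(3)*x/9 + 128*x/27


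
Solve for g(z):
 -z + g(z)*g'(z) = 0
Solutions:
 g(z) = -sqrt(C1 + z^2)
 g(z) = sqrt(C1 + z^2)


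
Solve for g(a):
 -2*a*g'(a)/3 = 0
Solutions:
 g(a) = C1


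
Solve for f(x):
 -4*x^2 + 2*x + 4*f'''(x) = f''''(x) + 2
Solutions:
 f(x) = C1 + C2*x + C3*x^2 + C4*exp(4*x) + x^5/60 + x^3/12


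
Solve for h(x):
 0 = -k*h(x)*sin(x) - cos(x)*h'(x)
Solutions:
 h(x) = C1*exp(k*log(cos(x)))


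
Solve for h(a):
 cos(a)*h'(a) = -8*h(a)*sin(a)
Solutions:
 h(a) = C1*cos(a)^8


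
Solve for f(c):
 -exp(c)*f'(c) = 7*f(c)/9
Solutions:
 f(c) = C1*exp(7*exp(-c)/9)


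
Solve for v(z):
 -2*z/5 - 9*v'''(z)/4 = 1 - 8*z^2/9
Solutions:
 v(z) = C1 + C2*z + C3*z^2 + 8*z^5/1215 - z^4/135 - 2*z^3/27


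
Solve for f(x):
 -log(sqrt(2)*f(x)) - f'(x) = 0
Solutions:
 2*Integral(1/(2*log(_y) + log(2)), (_y, f(x))) = C1 - x


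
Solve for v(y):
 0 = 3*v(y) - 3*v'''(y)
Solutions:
 v(y) = C3*exp(y) + (C1*sin(sqrt(3)*y/2) + C2*cos(sqrt(3)*y/2))*exp(-y/2)


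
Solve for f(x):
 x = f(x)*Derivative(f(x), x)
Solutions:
 f(x) = -sqrt(C1 + x^2)
 f(x) = sqrt(C1 + x^2)


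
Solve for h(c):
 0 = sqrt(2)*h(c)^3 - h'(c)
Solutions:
 h(c) = -sqrt(2)*sqrt(-1/(C1 + sqrt(2)*c))/2
 h(c) = sqrt(2)*sqrt(-1/(C1 + sqrt(2)*c))/2


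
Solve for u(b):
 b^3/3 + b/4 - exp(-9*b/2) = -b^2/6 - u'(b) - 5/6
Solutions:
 u(b) = C1 - b^4/12 - b^3/18 - b^2/8 - 5*b/6 - 2*exp(-9*b/2)/9


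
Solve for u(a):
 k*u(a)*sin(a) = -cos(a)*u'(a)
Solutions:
 u(a) = C1*exp(k*log(cos(a)))


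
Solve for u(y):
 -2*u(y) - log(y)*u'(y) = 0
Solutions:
 u(y) = C1*exp(-2*li(y))


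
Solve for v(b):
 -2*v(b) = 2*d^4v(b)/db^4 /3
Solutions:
 v(b) = (C1*sin(sqrt(2)*3^(1/4)*b/2) + C2*cos(sqrt(2)*3^(1/4)*b/2))*exp(-sqrt(2)*3^(1/4)*b/2) + (C3*sin(sqrt(2)*3^(1/4)*b/2) + C4*cos(sqrt(2)*3^(1/4)*b/2))*exp(sqrt(2)*3^(1/4)*b/2)


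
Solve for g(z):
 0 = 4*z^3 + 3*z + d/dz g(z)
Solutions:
 g(z) = C1 - z^4 - 3*z^2/2


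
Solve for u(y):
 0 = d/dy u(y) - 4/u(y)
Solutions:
 u(y) = -sqrt(C1 + 8*y)
 u(y) = sqrt(C1 + 8*y)


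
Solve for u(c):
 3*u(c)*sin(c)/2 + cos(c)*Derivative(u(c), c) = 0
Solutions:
 u(c) = C1*cos(c)^(3/2)


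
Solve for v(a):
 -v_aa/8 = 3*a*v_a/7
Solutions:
 v(a) = C1 + C2*erf(2*sqrt(21)*a/7)


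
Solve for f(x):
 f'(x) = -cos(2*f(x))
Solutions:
 f(x) = -asin((C1 + exp(4*x))/(C1 - exp(4*x)))/2 + pi/2
 f(x) = asin((C1 + exp(4*x))/(C1 - exp(4*x)))/2


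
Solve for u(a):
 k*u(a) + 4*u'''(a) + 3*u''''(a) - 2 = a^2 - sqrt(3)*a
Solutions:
 u(a) = C1*exp(a*Piecewise((-sqrt(-2*2^(1/3)*(-k)^(1/3)/3 + 4/9)/2 - sqrt(2*2^(1/3)*(-k)^(1/3)/3 + 8/9 + 16/(27*sqrt(-2*2^(1/3)*(-k)^(1/3)/3 + 4/9)))/2 - 1/3, Eq(k, 0)), (-sqrt(2*k/(9*(k/27 + sqrt(-k^3/729 + k^2/729))^(1/3)) + 2*(k/27 + sqrt(-k^3/729 + k^2/729))^(1/3) + 4/9)/2 - sqrt(-2*k/(9*(k/27 + sqrt(-k^3/729 + k^2/729))^(1/3)) - 2*(k/27 + sqrt(-k^3/729 + k^2/729))^(1/3) + 8/9 + 16/(27*sqrt(2*k/(9*(k/27 + sqrt(-k^3/729 + k^2/729))^(1/3)) + 2*(k/27 + sqrt(-k^3/729 + k^2/729))^(1/3) + 4/9)))/2 - 1/3, True))) + C2*exp(a*Piecewise((-sqrt(-2*2^(1/3)*(-k)^(1/3)/3 + 4/9)/2 + sqrt(2*2^(1/3)*(-k)^(1/3)/3 + 8/9 + 16/(27*sqrt(-2*2^(1/3)*(-k)^(1/3)/3 + 4/9)))/2 - 1/3, Eq(k, 0)), (-sqrt(2*k/(9*(k/27 + sqrt(-k^3/729 + k^2/729))^(1/3)) + 2*(k/27 + sqrt(-k^3/729 + k^2/729))^(1/3) + 4/9)/2 + sqrt(-2*k/(9*(k/27 + sqrt(-k^3/729 + k^2/729))^(1/3)) - 2*(k/27 + sqrt(-k^3/729 + k^2/729))^(1/3) + 8/9 + 16/(27*sqrt(2*k/(9*(k/27 + sqrt(-k^3/729 + k^2/729))^(1/3)) + 2*(k/27 + sqrt(-k^3/729 + k^2/729))^(1/3) + 4/9)))/2 - 1/3, True))) + C3*exp(a*Piecewise((sqrt(-2*2^(1/3)*(-k)^(1/3)/3 + 4/9)/2 - sqrt(2*2^(1/3)*(-k)^(1/3)/3 + 8/9 - 16/(27*sqrt(-2*2^(1/3)*(-k)^(1/3)/3 + 4/9)))/2 - 1/3, Eq(k, 0)), (sqrt(2*k/(9*(k/27 + sqrt(-k^3/729 + k^2/729))^(1/3)) + 2*(k/27 + sqrt(-k^3/729 + k^2/729))^(1/3) + 4/9)/2 - sqrt(-2*k/(9*(k/27 + sqrt(-k^3/729 + k^2/729))^(1/3)) - 2*(k/27 + sqrt(-k^3/729 + k^2/729))^(1/3) + 8/9 - 16/(27*sqrt(2*k/(9*(k/27 + sqrt(-k^3/729 + k^2/729))^(1/3)) + 2*(k/27 + sqrt(-k^3/729 + k^2/729))^(1/3) + 4/9)))/2 - 1/3, True))) + C4*exp(a*Piecewise((sqrt(-2*2^(1/3)*(-k)^(1/3)/3 + 4/9)/2 + sqrt(2*2^(1/3)*(-k)^(1/3)/3 + 8/9 - 16/(27*sqrt(-2*2^(1/3)*(-k)^(1/3)/3 + 4/9)))/2 - 1/3, Eq(k, 0)), (sqrt(2*k/(9*(k/27 + sqrt(-k^3/729 + k^2/729))^(1/3)) + 2*(k/27 + sqrt(-k^3/729 + k^2/729))^(1/3) + 4/9)/2 + sqrt(-2*k/(9*(k/27 + sqrt(-k^3/729 + k^2/729))^(1/3)) - 2*(k/27 + sqrt(-k^3/729 + k^2/729))^(1/3) + 8/9 - 16/(27*sqrt(2*k/(9*(k/27 + sqrt(-k^3/729 + k^2/729))^(1/3)) + 2*(k/27 + sqrt(-k^3/729 + k^2/729))^(1/3) + 4/9)))/2 - 1/3, True))) + a^2/k - sqrt(3)*a/k + 2/k


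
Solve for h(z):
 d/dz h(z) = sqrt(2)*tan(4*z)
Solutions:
 h(z) = C1 - sqrt(2)*log(cos(4*z))/4


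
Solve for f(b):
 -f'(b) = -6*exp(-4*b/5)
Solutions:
 f(b) = C1 - 15*exp(-4*b/5)/2


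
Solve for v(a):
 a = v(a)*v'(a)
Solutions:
 v(a) = -sqrt(C1 + a^2)
 v(a) = sqrt(C1 + a^2)


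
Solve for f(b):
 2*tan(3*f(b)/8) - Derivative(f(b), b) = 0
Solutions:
 f(b) = -8*asin(C1*exp(3*b/4))/3 + 8*pi/3
 f(b) = 8*asin(C1*exp(3*b/4))/3


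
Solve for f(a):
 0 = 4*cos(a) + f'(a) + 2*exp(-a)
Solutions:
 f(a) = C1 - 4*sin(a) + 2*exp(-a)


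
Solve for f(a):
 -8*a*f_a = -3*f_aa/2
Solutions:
 f(a) = C1 + C2*erfi(2*sqrt(6)*a/3)


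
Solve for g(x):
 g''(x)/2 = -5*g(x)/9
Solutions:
 g(x) = C1*sin(sqrt(10)*x/3) + C2*cos(sqrt(10)*x/3)


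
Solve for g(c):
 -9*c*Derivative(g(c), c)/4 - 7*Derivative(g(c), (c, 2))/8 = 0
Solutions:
 g(c) = C1 + C2*erf(3*sqrt(7)*c/7)


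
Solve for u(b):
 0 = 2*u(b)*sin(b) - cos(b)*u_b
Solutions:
 u(b) = C1/cos(b)^2


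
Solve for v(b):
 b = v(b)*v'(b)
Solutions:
 v(b) = -sqrt(C1 + b^2)
 v(b) = sqrt(C1 + b^2)


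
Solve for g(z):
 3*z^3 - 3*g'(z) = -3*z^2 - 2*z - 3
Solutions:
 g(z) = C1 + z^4/4 + z^3/3 + z^2/3 + z


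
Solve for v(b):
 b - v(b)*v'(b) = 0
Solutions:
 v(b) = -sqrt(C1 + b^2)
 v(b) = sqrt(C1 + b^2)


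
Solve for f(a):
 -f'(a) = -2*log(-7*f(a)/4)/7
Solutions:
 -7*Integral(1/(log(-_y) - 2*log(2) + log(7)), (_y, f(a)))/2 = C1 - a


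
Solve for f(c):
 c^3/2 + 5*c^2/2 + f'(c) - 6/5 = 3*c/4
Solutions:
 f(c) = C1 - c^4/8 - 5*c^3/6 + 3*c^2/8 + 6*c/5


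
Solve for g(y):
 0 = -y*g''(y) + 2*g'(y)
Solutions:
 g(y) = C1 + C2*y^3


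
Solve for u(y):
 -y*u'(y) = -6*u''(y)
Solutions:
 u(y) = C1 + C2*erfi(sqrt(3)*y/6)


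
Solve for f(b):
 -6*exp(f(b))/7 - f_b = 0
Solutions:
 f(b) = log(1/(C1 + 6*b)) + log(7)


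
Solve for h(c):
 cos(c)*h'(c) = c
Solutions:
 h(c) = C1 + Integral(c/cos(c), c)


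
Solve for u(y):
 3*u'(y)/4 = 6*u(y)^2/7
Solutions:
 u(y) = -7/(C1 + 8*y)


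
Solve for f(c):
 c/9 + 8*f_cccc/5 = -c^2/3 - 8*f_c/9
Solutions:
 f(c) = C1 + C4*exp(-15^(1/3)*c/3) - c^3/8 - c^2/16 + (C2*sin(3^(5/6)*5^(1/3)*c/6) + C3*cos(3^(5/6)*5^(1/3)*c/6))*exp(15^(1/3)*c/6)


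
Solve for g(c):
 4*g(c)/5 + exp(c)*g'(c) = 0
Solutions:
 g(c) = C1*exp(4*exp(-c)/5)


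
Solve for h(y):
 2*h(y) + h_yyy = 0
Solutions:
 h(y) = C3*exp(-2^(1/3)*y) + (C1*sin(2^(1/3)*sqrt(3)*y/2) + C2*cos(2^(1/3)*sqrt(3)*y/2))*exp(2^(1/3)*y/2)


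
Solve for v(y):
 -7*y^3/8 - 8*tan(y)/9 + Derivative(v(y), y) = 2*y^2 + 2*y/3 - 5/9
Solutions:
 v(y) = C1 + 7*y^4/32 + 2*y^3/3 + y^2/3 - 5*y/9 - 8*log(cos(y))/9


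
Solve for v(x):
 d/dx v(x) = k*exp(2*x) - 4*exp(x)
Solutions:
 v(x) = C1 + k*exp(2*x)/2 - 4*exp(x)


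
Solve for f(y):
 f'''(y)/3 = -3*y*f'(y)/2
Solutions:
 f(y) = C1 + Integral(C2*airyai(-6^(2/3)*y/2) + C3*airybi(-6^(2/3)*y/2), y)


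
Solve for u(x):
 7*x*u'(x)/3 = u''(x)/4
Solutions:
 u(x) = C1 + C2*erfi(sqrt(42)*x/3)


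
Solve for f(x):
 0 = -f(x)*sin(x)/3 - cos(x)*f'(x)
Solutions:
 f(x) = C1*cos(x)^(1/3)


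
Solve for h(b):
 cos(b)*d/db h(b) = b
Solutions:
 h(b) = C1 + Integral(b/cos(b), b)


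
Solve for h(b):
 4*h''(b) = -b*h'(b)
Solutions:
 h(b) = C1 + C2*erf(sqrt(2)*b/4)


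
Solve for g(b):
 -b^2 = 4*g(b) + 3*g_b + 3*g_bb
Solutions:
 g(b) = -b^2/4 + 3*b/8 + (C1*sin(sqrt(39)*b/6) + C2*cos(sqrt(39)*b/6))*exp(-b/2) + 3/32


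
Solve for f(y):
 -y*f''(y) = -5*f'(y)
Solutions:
 f(y) = C1 + C2*y^6


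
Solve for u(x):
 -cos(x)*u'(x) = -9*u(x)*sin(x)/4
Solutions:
 u(x) = C1/cos(x)^(9/4)


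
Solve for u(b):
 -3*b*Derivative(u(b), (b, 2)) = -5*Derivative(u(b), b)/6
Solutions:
 u(b) = C1 + C2*b^(23/18)


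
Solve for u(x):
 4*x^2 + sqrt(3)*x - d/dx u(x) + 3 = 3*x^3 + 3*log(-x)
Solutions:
 u(x) = C1 - 3*x^4/4 + 4*x^3/3 + sqrt(3)*x^2/2 - 3*x*log(-x) + 6*x


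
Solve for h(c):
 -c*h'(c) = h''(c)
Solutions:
 h(c) = C1 + C2*erf(sqrt(2)*c/2)


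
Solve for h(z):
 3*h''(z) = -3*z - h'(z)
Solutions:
 h(z) = C1 + C2*exp(-z/3) - 3*z^2/2 + 9*z


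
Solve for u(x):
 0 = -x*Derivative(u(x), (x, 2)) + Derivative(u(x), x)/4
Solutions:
 u(x) = C1 + C2*x^(5/4)


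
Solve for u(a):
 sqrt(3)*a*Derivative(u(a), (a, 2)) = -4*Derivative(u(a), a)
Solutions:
 u(a) = C1 + C2*a^(1 - 4*sqrt(3)/3)


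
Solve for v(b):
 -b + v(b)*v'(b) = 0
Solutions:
 v(b) = -sqrt(C1 + b^2)
 v(b) = sqrt(C1 + b^2)


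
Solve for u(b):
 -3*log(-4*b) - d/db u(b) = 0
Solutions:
 u(b) = C1 - 3*b*log(-b) + 3*b*(1 - 2*log(2))


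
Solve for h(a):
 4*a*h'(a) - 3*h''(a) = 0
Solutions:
 h(a) = C1 + C2*erfi(sqrt(6)*a/3)


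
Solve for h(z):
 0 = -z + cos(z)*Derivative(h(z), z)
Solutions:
 h(z) = C1 + Integral(z/cos(z), z)


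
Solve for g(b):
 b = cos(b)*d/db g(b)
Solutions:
 g(b) = C1 + Integral(b/cos(b), b)


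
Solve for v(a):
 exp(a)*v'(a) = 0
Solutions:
 v(a) = C1


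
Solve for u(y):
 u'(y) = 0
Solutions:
 u(y) = C1


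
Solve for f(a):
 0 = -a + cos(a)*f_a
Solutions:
 f(a) = C1 + Integral(a/cos(a), a)


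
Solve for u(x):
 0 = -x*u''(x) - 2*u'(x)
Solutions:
 u(x) = C1 + C2/x


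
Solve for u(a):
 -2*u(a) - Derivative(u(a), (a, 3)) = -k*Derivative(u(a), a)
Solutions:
 u(a) = C1*exp(a*(-2*k/((-3^(1/3) + 3^(5/6)*I)*(sqrt(3)*sqrt(27 - k^3) + 9)^(1/3)) + 3^(1/3)*(sqrt(3)*sqrt(27 - k^3) + 9)^(1/3)/6 - 3^(5/6)*I*(sqrt(3)*sqrt(27 - k^3) + 9)^(1/3)/6)) + C2*exp(a*(2*k/((3^(1/3) + 3^(5/6)*I)*(sqrt(3)*sqrt(27 - k^3) + 9)^(1/3)) + 3^(1/3)*(sqrt(3)*sqrt(27 - k^3) + 9)^(1/3)/6 + 3^(5/6)*I*(sqrt(3)*sqrt(27 - k^3) + 9)^(1/3)/6)) + C3*exp(-3^(1/3)*a*(3^(1/3)*k/(sqrt(3)*sqrt(27 - k^3) + 9)^(1/3) + (sqrt(3)*sqrt(27 - k^3) + 9)^(1/3))/3)


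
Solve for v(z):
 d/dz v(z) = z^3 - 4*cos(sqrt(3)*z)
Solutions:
 v(z) = C1 + z^4/4 - 4*sqrt(3)*sin(sqrt(3)*z)/3


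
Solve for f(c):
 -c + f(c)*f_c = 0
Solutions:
 f(c) = -sqrt(C1 + c^2)
 f(c) = sqrt(C1 + c^2)


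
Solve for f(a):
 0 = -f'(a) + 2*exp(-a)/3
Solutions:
 f(a) = C1 - 2*exp(-a)/3


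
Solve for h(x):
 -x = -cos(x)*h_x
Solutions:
 h(x) = C1 + Integral(x/cos(x), x)


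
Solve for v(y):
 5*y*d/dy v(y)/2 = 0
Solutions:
 v(y) = C1


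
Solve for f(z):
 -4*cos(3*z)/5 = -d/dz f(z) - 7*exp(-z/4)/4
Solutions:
 f(z) = C1 + 4*sin(3*z)/15 + 7*exp(-z/4)


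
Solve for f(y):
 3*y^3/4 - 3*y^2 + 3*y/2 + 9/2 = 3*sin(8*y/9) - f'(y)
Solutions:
 f(y) = C1 - 3*y^4/16 + y^3 - 3*y^2/4 - 9*y/2 - 27*cos(8*y/9)/8


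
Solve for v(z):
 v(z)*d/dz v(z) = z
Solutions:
 v(z) = -sqrt(C1 + z^2)
 v(z) = sqrt(C1 + z^2)


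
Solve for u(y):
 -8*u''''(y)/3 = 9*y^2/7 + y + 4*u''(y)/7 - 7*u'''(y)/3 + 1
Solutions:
 u(y) = C1 + C2*y - 3*y^4/16 - 161*y^3/48 - 6041*y^2/192 + (C3*sin(sqrt(287)*y/112) + C4*cos(sqrt(287)*y/112))*exp(7*y/16)


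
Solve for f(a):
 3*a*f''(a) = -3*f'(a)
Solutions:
 f(a) = C1 + C2*log(a)


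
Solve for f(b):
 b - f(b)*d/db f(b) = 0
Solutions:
 f(b) = -sqrt(C1 + b^2)
 f(b) = sqrt(C1 + b^2)


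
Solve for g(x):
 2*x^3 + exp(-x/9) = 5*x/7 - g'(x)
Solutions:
 g(x) = C1 - x^4/2 + 5*x^2/14 + 9*exp(-x/9)


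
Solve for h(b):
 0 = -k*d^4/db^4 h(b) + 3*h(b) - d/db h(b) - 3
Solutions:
 h(b) = C1*exp(b*Piecewise((-sqrt(-(-1/k^2)^(1/3))/2 - sqrt((-1/k^2)^(1/3) + 2/(k*sqrt(-(-1/k^2)^(1/3))))/2, Eq(1/k, 0)), (-sqrt(2*(sqrt(k^(-3) + 1/(256*k^4)) + 1/(16*k^2))^(1/3) - 2/(k*(sqrt(k^(-3) + 1/(256*k^4)) + 1/(16*k^2))^(1/3)))/2 - sqrt(-2*(sqrt(k^(-3) + 1/(256*k^4)) + 1/(16*k^2))^(1/3) + 2/(k*sqrt(2*(sqrt(k^(-3) + 1/(256*k^4)) + 1/(16*k^2))^(1/3) - 2/(k*(sqrt(k^(-3) + 1/(256*k^4)) + 1/(16*k^2))^(1/3)))) + 2/(k*(sqrt(k^(-3) + 1/(256*k^4)) + 1/(16*k^2))^(1/3)))/2, True))) + C2*exp(b*Piecewise((-sqrt(-(-1/k^2)^(1/3))/2 + sqrt((-1/k^2)^(1/3) + 2/(k*sqrt(-(-1/k^2)^(1/3))))/2, Eq(1/k, 0)), (-sqrt(2*(sqrt(k^(-3) + 1/(256*k^4)) + 1/(16*k^2))^(1/3) - 2/(k*(sqrt(k^(-3) + 1/(256*k^4)) + 1/(16*k^2))^(1/3)))/2 + sqrt(-2*(sqrt(k^(-3) + 1/(256*k^4)) + 1/(16*k^2))^(1/3) + 2/(k*sqrt(2*(sqrt(k^(-3) + 1/(256*k^4)) + 1/(16*k^2))^(1/3) - 2/(k*(sqrt(k^(-3) + 1/(256*k^4)) + 1/(16*k^2))^(1/3)))) + 2/(k*(sqrt(k^(-3) + 1/(256*k^4)) + 1/(16*k^2))^(1/3)))/2, True))) + C3*exp(b*Piecewise((sqrt(-(-1/k^2)^(1/3))/2 - sqrt((-1/k^2)^(1/3) - 2/(k*sqrt(-(-1/k^2)^(1/3))))/2, Eq(1/k, 0)), (sqrt(2*(sqrt(k^(-3) + 1/(256*k^4)) + 1/(16*k^2))^(1/3) - 2/(k*(sqrt(k^(-3) + 1/(256*k^4)) + 1/(16*k^2))^(1/3)))/2 - sqrt(-2*(sqrt(k^(-3) + 1/(256*k^4)) + 1/(16*k^2))^(1/3) - 2/(k*sqrt(2*(sqrt(k^(-3) + 1/(256*k^4)) + 1/(16*k^2))^(1/3) - 2/(k*(sqrt(k^(-3) + 1/(256*k^4)) + 1/(16*k^2))^(1/3)))) + 2/(k*(sqrt(k^(-3) + 1/(256*k^4)) + 1/(16*k^2))^(1/3)))/2, True))) + C4*exp(b*Piecewise((sqrt(-(-1/k^2)^(1/3))/2 + sqrt((-1/k^2)^(1/3) - 2/(k*sqrt(-(-1/k^2)^(1/3))))/2, Eq(1/k, 0)), (sqrt(2*(sqrt(k^(-3) + 1/(256*k^4)) + 1/(16*k^2))^(1/3) - 2/(k*(sqrt(k^(-3) + 1/(256*k^4)) + 1/(16*k^2))^(1/3)))/2 + sqrt(-2*(sqrt(k^(-3) + 1/(256*k^4)) + 1/(16*k^2))^(1/3) - 2/(k*sqrt(2*(sqrt(k^(-3) + 1/(256*k^4)) + 1/(16*k^2))^(1/3) - 2/(k*(sqrt(k^(-3) + 1/(256*k^4)) + 1/(16*k^2))^(1/3)))) + 2/(k*(sqrt(k^(-3) + 1/(256*k^4)) + 1/(16*k^2))^(1/3)))/2, True))) + 1


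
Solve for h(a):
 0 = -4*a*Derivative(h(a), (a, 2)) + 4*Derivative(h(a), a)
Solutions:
 h(a) = C1 + C2*a^2


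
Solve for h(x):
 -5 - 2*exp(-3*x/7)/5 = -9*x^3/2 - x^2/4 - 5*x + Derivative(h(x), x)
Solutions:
 h(x) = C1 + 9*x^4/8 + x^3/12 + 5*x^2/2 - 5*x + 14*exp(-3*x/7)/15


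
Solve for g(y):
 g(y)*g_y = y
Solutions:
 g(y) = -sqrt(C1 + y^2)
 g(y) = sqrt(C1 + y^2)


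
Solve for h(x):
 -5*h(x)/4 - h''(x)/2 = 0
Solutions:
 h(x) = C1*sin(sqrt(10)*x/2) + C2*cos(sqrt(10)*x/2)


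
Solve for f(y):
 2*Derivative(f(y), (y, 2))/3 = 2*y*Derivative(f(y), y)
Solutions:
 f(y) = C1 + C2*erfi(sqrt(6)*y/2)


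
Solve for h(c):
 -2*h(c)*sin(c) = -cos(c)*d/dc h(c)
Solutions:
 h(c) = C1/cos(c)^2


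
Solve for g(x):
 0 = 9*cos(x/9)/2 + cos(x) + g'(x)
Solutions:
 g(x) = C1 - 81*sin(x/9)/2 - sin(x)


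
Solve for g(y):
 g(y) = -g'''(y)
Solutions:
 g(y) = C3*exp(-y) + (C1*sin(sqrt(3)*y/2) + C2*cos(sqrt(3)*y/2))*exp(y/2)


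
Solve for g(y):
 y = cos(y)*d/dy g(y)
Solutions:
 g(y) = C1 + Integral(y/cos(y), y)


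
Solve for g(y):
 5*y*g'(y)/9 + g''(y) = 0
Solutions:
 g(y) = C1 + C2*erf(sqrt(10)*y/6)


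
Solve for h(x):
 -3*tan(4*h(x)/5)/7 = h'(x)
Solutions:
 h(x) = -5*asin(C1*exp(-12*x/35))/4 + 5*pi/4
 h(x) = 5*asin(C1*exp(-12*x/35))/4


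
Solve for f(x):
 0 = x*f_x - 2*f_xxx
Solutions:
 f(x) = C1 + Integral(C2*airyai(2^(2/3)*x/2) + C3*airybi(2^(2/3)*x/2), x)


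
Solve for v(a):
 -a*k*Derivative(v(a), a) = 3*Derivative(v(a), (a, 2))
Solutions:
 v(a) = Piecewise((-sqrt(6)*sqrt(pi)*C1*erf(sqrt(6)*a*sqrt(k)/6)/(2*sqrt(k)) - C2, (k > 0) | (k < 0)), (-C1*a - C2, True))


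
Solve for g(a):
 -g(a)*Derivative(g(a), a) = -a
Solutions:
 g(a) = -sqrt(C1 + a^2)
 g(a) = sqrt(C1 + a^2)


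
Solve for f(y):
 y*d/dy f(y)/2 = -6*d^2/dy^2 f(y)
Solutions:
 f(y) = C1 + C2*erf(sqrt(6)*y/12)


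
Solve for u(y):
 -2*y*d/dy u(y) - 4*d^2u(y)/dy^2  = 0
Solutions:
 u(y) = C1 + C2*erf(y/2)


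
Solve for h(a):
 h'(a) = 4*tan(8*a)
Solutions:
 h(a) = C1 - log(cos(8*a))/2


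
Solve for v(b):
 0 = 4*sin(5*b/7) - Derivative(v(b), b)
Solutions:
 v(b) = C1 - 28*cos(5*b/7)/5


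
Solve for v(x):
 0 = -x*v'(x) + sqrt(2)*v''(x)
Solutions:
 v(x) = C1 + C2*erfi(2^(1/4)*x/2)


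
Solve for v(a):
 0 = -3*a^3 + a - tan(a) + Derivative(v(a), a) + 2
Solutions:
 v(a) = C1 + 3*a^4/4 - a^2/2 - 2*a - log(cos(a))


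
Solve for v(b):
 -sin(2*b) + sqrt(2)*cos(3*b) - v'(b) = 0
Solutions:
 v(b) = C1 + sqrt(2)*sin(3*b)/3 + cos(2*b)/2


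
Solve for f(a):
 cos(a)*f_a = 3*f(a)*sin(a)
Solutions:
 f(a) = C1/cos(a)^3


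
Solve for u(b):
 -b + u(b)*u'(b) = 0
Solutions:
 u(b) = -sqrt(C1 + b^2)
 u(b) = sqrt(C1 + b^2)


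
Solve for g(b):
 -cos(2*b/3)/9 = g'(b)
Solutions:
 g(b) = C1 - sin(2*b/3)/6


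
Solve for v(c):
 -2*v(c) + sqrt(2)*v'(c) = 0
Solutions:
 v(c) = C1*exp(sqrt(2)*c)


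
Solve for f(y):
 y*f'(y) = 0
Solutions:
 f(y) = C1


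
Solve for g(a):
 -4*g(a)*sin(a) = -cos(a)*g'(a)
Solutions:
 g(a) = C1/cos(a)^4


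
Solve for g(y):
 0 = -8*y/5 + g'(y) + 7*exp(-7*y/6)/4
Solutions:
 g(y) = C1 + 4*y^2/5 + 3*exp(-7*y/6)/2


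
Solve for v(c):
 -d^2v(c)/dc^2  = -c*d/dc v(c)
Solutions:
 v(c) = C1 + C2*erfi(sqrt(2)*c/2)


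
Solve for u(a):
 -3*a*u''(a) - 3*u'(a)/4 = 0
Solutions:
 u(a) = C1 + C2*a^(3/4)


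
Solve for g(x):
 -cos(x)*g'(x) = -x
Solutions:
 g(x) = C1 + Integral(x/cos(x), x)


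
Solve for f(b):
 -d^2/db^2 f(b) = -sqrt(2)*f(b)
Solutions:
 f(b) = C1*exp(-2^(1/4)*b) + C2*exp(2^(1/4)*b)


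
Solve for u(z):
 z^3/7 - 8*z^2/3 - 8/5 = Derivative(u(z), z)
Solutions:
 u(z) = C1 + z^4/28 - 8*z^3/9 - 8*z/5


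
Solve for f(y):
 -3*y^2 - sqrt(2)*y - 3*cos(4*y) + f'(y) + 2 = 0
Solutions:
 f(y) = C1 + y^3 + sqrt(2)*y^2/2 - 2*y + 3*sin(4*y)/4


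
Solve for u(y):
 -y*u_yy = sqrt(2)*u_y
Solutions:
 u(y) = C1 + C2*y^(1 - sqrt(2))


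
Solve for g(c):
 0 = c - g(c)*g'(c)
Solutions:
 g(c) = -sqrt(C1 + c^2)
 g(c) = sqrt(C1 + c^2)


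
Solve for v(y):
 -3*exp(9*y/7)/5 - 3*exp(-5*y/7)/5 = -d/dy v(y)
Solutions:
 v(y) = C1 + 7*exp(9*y/7)/15 - 21*exp(-5*y/7)/25


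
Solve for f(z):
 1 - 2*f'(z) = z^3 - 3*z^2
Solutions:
 f(z) = C1 - z^4/8 + z^3/2 + z/2


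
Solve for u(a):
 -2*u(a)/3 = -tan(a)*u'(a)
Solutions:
 u(a) = C1*sin(a)^(2/3)


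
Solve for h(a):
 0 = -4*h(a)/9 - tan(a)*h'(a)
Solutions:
 h(a) = C1/sin(a)^(4/9)


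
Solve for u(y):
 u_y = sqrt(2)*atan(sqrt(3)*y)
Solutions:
 u(y) = C1 + sqrt(2)*(y*atan(sqrt(3)*y) - sqrt(3)*log(3*y^2 + 1)/6)


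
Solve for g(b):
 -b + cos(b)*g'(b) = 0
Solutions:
 g(b) = C1 + Integral(b/cos(b), b)


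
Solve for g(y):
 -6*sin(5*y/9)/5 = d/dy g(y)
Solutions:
 g(y) = C1 + 54*cos(5*y/9)/25


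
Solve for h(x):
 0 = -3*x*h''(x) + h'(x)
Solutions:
 h(x) = C1 + C2*x^(4/3)


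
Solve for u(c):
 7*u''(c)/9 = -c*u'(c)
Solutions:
 u(c) = C1 + C2*erf(3*sqrt(14)*c/14)


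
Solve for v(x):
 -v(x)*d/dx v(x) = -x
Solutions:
 v(x) = -sqrt(C1 + x^2)
 v(x) = sqrt(C1 + x^2)


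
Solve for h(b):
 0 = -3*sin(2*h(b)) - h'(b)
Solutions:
 h(b) = pi - acos((-C1 - exp(12*b))/(C1 - exp(12*b)))/2
 h(b) = acos((-C1 - exp(12*b))/(C1 - exp(12*b)))/2


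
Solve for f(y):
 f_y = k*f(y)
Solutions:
 f(y) = C1*exp(k*y)


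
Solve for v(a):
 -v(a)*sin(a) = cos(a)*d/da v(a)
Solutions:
 v(a) = C1*cos(a)


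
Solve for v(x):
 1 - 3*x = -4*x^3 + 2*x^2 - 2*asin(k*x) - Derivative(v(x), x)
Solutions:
 v(x) = C1 - x^4 + 2*x^3/3 + 3*x^2/2 - x - 2*Piecewise((x*asin(k*x) + sqrt(-k^2*x^2 + 1)/k, Ne(k, 0)), (0, True))


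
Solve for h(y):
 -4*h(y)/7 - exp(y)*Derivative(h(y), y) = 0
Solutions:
 h(y) = C1*exp(4*exp(-y)/7)


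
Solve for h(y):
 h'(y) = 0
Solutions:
 h(y) = C1


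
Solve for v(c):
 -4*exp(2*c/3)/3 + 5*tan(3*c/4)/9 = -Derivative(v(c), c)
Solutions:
 v(c) = C1 + 2*exp(2*c/3) + 20*log(cos(3*c/4))/27


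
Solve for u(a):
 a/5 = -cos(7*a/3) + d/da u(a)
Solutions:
 u(a) = C1 + a^2/10 + 3*sin(7*a/3)/7


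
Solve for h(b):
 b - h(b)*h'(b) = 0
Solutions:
 h(b) = -sqrt(C1 + b^2)
 h(b) = sqrt(C1 + b^2)


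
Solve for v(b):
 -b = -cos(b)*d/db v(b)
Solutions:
 v(b) = C1 + Integral(b/cos(b), b)


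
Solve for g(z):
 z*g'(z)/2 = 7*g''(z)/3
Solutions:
 g(z) = C1 + C2*erfi(sqrt(21)*z/14)


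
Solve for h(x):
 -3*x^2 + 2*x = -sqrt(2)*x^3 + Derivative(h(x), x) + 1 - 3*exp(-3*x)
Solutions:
 h(x) = C1 + sqrt(2)*x^4/4 - x^3 + x^2 - x - exp(-3*x)


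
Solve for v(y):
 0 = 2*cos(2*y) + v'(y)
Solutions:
 v(y) = C1 - sin(2*y)


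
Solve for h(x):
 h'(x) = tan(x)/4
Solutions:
 h(x) = C1 - log(cos(x))/4


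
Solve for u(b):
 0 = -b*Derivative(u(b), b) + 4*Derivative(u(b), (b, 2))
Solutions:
 u(b) = C1 + C2*erfi(sqrt(2)*b/4)


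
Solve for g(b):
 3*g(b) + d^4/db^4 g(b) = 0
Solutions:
 g(b) = (C1*sin(sqrt(2)*3^(1/4)*b/2) + C2*cos(sqrt(2)*3^(1/4)*b/2))*exp(-sqrt(2)*3^(1/4)*b/2) + (C3*sin(sqrt(2)*3^(1/4)*b/2) + C4*cos(sqrt(2)*3^(1/4)*b/2))*exp(sqrt(2)*3^(1/4)*b/2)


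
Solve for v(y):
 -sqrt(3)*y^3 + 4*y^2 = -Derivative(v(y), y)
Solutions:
 v(y) = C1 + sqrt(3)*y^4/4 - 4*y^3/3


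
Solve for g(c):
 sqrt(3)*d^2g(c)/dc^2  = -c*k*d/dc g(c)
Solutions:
 g(c) = Piecewise((-sqrt(2)*3^(1/4)*sqrt(pi)*C1*erf(sqrt(2)*3^(3/4)*c*sqrt(k)/6)/(2*sqrt(k)) - C2, (k > 0) | (k < 0)), (-C1*c - C2, True))


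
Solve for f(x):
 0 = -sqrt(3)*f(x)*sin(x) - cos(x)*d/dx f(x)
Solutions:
 f(x) = C1*cos(x)^(sqrt(3))


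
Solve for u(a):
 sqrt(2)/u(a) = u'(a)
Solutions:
 u(a) = -sqrt(C1 + 2*sqrt(2)*a)
 u(a) = sqrt(C1 + 2*sqrt(2)*a)


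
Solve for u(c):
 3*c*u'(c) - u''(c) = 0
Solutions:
 u(c) = C1 + C2*erfi(sqrt(6)*c/2)


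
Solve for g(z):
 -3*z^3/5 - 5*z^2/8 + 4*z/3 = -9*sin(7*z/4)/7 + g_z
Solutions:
 g(z) = C1 - 3*z^4/20 - 5*z^3/24 + 2*z^2/3 - 36*cos(7*z/4)/49


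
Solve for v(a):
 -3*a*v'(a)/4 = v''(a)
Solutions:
 v(a) = C1 + C2*erf(sqrt(6)*a/4)


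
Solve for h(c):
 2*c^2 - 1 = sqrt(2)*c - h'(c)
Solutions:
 h(c) = C1 - 2*c^3/3 + sqrt(2)*c^2/2 + c


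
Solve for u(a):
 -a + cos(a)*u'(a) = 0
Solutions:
 u(a) = C1 + Integral(a/cos(a), a)


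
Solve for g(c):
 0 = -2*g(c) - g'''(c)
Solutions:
 g(c) = C3*exp(-2^(1/3)*c) + (C1*sin(2^(1/3)*sqrt(3)*c/2) + C2*cos(2^(1/3)*sqrt(3)*c/2))*exp(2^(1/3)*c/2)


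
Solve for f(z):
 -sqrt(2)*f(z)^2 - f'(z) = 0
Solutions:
 f(z) = 1/(C1 + sqrt(2)*z)


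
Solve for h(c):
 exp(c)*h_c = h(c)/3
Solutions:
 h(c) = C1*exp(-exp(-c)/3)


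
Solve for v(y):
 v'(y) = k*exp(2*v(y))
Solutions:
 v(y) = log(-sqrt(-1/(C1 + k*y))) - log(2)/2
 v(y) = log(-1/(C1 + k*y))/2 - log(2)/2


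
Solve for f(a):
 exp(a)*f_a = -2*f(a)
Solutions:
 f(a) = C1*exp(2*exp(-a))


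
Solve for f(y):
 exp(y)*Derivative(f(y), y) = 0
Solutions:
 f(y) = C1


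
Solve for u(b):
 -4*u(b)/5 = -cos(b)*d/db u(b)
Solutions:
 u(b) = C1*(sin(b) + 1)^(2/5)/(sin(b) - 1)^(2/5)


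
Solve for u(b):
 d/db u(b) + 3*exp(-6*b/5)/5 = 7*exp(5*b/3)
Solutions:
 u(b) = C1 + 21*exp(5*b/3)/5 + exp(-6*b/5)/2


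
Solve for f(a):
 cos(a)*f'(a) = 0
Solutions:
 f(a) = C1


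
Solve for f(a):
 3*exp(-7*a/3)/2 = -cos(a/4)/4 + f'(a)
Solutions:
 f(a) = C1 + sin(a/4) - 9*exp(-7*a/3)/14


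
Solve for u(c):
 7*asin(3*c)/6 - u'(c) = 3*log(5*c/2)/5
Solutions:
 u(c) = C1 - 3*c*log(c)/5 + 7*c*asin(3*c)/6 - 3*c*log(5)/5 + 3*c*log(2)/5 + 3*c/5 + 7*sqrt(1 - 9*c^2)/18


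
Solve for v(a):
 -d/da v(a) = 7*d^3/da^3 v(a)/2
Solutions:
 v(a) = C1 + C2*sin(sqrt(14)*a/7) + C3*cos(sqrt(14)*a/7)


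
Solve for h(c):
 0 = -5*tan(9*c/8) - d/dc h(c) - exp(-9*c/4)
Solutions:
 h(c) = C1 - 20*log(tan(9*c/8)^2 + 1)/9 + 4*exp(-9*c/4)/9


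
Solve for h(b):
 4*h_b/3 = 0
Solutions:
 h(b) = C1


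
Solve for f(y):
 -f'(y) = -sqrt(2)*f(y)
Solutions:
 f(y) = C1*exp(sqrt(2)*y)


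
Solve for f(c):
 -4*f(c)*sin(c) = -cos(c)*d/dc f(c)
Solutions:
 f(c) = C1/cos(c)^4


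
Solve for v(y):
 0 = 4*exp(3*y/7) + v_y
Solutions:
 v(y) = C1 - 28*exp(3*y/7)/3


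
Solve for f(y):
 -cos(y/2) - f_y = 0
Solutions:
 f(y) = C1 - 2*sin(y/2)


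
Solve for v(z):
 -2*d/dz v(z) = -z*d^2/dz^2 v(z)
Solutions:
 v(z) = C1 + C2*z^3


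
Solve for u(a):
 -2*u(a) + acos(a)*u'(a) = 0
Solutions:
 u(a) = C1*exp(2*Integral(1/acos(a), a))


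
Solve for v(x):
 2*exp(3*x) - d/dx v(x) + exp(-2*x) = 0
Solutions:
 v(x) = C1 + 2*exp(3*x)/3 - exp(-2*x)/2


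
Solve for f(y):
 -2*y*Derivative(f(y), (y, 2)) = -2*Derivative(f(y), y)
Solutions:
 f(y) = C1 + C2*y^2


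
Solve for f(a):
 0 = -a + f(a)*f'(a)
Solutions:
 f(a) = -sqrt(C1 + a^2)
 f(a) = sqrt(C1 + a^2)


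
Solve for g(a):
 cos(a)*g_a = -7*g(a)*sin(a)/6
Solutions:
 g(a) = C1*cos(a)^(7/6)


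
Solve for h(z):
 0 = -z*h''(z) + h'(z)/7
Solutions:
 h(z) = C1 + C2*z^(8/7)


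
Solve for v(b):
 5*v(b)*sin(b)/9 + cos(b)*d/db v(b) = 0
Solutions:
 v(b) = C1*cos(b)^(5/9)


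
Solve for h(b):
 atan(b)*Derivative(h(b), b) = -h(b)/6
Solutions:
 h(b) = C1*exp(-Integral(1/atan(b), b)/6)


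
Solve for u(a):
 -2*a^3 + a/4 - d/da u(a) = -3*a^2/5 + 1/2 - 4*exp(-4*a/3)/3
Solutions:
 u(a) = C1 - a^4/2 + a^3/5 + a^2/8 - a/2 - 1/exp(a)^(4/3)


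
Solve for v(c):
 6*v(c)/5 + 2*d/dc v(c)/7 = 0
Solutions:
 v(c) = C1*exp(-21*c/5)


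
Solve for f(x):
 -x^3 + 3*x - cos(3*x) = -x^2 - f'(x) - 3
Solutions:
 f(x) = C1 + x^4/4 - x^3/3 - 3*x^2/2 - 3*x + sin(3*x)/3


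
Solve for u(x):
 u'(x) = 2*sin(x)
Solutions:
 u(x) = C1 - 2*cos(x)


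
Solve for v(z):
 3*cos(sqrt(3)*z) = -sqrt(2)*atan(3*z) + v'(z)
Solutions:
 v(z) = C1 + sqrt(2)*(z*atan(3*z) - log(9*z^2 + 1)/6) + sqrt(3)*sin(sqrt(3)*z)


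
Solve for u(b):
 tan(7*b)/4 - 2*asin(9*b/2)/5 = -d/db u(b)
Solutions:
 u(b) = C1 + 2*b*asin(9*b/2)/5 + 2*sqrt(4 - 81*b^2)/45 + log(cos(7*b))/28


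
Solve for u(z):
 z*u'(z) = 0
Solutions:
 u(z) = C1


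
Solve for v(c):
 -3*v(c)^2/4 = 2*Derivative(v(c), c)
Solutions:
 v(c) = 8/(C1 + 3*c)


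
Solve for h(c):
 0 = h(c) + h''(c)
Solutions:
 h(c) = C1*sin(c) + C2*cos(c)


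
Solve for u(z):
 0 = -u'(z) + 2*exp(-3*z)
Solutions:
 u(z) = C1 - 2*exp(-3*z)/3


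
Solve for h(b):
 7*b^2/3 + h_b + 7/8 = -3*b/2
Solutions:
 h(b) = C1 - 7*b^3/9 - 3*b^2/4 - 7*b/8


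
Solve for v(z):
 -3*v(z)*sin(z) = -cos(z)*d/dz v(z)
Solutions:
 v(z) = C1/cos(z)^3


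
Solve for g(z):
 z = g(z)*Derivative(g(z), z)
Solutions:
 g(z) = -sqrt(C1 + z^2)
 g(z) = sqrt(C1 + z^2)


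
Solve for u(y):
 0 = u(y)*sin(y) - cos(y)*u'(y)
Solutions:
 u(y) = C1/cos(y)


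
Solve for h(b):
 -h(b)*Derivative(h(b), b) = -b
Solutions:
 h(b) = -sqrt(C1 + b^2)
 h(b) = sqrt(C1 + b^2)


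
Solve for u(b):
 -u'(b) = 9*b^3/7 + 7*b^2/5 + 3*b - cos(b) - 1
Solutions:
 u(b) = C1 - 9*b^4/28 - 7*b^3/15 - 3*b^2/2 + b + sin(b)


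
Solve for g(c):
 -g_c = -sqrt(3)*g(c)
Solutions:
 g(c) = C1*exp(sqrt(3)*c)


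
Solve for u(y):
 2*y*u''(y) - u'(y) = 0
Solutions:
 u(y) = C1 + C2*y^(3/2)


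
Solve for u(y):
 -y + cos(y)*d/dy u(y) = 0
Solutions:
 u(y) = C1 + Integral(y/cos(y), y)


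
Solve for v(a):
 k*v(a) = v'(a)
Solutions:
 v(a) = C1*exp(a*k)


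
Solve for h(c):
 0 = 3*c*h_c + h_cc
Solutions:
 h(c) = C1 + C2*erf(sqrt(6)*c/2)


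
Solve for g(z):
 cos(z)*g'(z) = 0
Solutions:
 g(z) = C1


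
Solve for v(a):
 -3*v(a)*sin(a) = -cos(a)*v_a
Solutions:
 v(a) = C1/cos(a)^3


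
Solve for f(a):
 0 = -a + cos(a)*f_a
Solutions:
 f(a) = C1 + Integral(a/cos(a), a)


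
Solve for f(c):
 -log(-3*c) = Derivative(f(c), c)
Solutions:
 f(c) = C1 - c*log(-c) + c*(1 - log(3))


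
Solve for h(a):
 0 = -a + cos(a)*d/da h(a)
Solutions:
 h(a) = C1 + Integral(a/cos(a), a)


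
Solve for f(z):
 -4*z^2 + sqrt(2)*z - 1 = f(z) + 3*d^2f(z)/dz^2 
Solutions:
 f(z) = C1*sin(sqrt(3)*z/3) + C2*cos(sqrt(3)*z/3) - 4*z^2 + sqrt(2)*z + 23


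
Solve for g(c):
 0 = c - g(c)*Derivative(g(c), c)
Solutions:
 g(c) = -sqrt(C1 + c^2)
 g(c) = sqrt(C1 + c^2)


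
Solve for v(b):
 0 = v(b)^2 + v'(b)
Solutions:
 v(b) = 1/(C1 + b)


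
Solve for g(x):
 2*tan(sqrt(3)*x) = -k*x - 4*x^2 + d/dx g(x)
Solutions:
 g(x) = C1 + k*x^2/2 + 4*x^3/3 - 2*sqrt(3)*log(cos(sqrt(3)*x))/3


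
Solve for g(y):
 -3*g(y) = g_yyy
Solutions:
 g(y) = C3*exp(-3^(1/3)*y) + (C1*sin(3^(5/6)*y/2) + C2*cos(3^(5/6)*y/2))*exp(3^(1/3)*y/2)


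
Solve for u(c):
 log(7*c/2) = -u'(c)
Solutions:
 u(c) = C1 - c*log(c) + c*log(2/7) + c


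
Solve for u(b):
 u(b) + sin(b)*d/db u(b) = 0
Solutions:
 u(b) = C1*sqrt(cos(b) + 1)/sqrt(cos(b) - 1)


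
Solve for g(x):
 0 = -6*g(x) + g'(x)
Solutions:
 g(x) = C1*exp(6*x)


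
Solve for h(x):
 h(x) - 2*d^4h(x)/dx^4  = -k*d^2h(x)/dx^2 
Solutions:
 h(x) = C1*exp(-x*sqrt(k - sqrt(k^2 + 8))/2) + C2*exp(x*sqrt(k - sqrt(k^2 + 8))/2) + C3*exp(-x*sqrt(k + sqrt(k^2 + 8))/2) + C4*exp(x*sqrt(k + sqrt(k^2 + 8))/2)


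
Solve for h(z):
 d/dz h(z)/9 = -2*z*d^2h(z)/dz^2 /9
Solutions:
 h(z) = C1 + C2*sqrt(z)


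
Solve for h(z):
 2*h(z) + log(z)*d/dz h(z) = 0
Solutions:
 h(z) = C1*exp(-2*li(z))


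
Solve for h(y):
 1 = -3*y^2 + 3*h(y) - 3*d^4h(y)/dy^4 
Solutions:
 h(y) = C1*exp(-y) + C2*exp(y) + C3*sin(y) + C4*cos(y) + y^2 + 1/3


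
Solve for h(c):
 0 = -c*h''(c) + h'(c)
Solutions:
 h(c) = C1 + C2*c^2


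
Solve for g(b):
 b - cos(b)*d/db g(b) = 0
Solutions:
 g(b) = C1 + Integral(b/cos(b), b)


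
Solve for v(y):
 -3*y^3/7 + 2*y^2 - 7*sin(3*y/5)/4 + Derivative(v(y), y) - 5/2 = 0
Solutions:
 v(y) = C1 + 3*y^4/28 - 2*y^3/3 + 5*y/2 - 35*cos(3*y/5)/12


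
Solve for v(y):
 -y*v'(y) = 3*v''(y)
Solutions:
 v(y) = C1 + C2*erf(sqrt(6)*y/6)


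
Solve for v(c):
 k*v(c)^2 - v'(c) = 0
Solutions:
 v(c) = -1/(C1 + c*k)


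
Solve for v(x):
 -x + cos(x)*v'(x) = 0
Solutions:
 v(x) = C1 + Integral(x/cos(x), x)


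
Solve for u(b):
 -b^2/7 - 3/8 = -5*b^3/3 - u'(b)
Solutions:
 u(b) = C1 - 5*b^4/12 + b^3/21 + 3*b/8


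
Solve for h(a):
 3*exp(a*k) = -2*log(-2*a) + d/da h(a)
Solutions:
 h(a) = C1 + 2*a*log(-a) + 2*a*(-1 + log(2)) + Piecewise((3*exp(a*k)/k, Ne(k, 0)), (3*a, True))


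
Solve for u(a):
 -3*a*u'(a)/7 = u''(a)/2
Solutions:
 u(a) = C1 + C2*erf(sqrt(21)*a/7)


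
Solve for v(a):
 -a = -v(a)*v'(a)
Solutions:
 v(a) = -sqrt(C1 + a^2)
 v(a) = sqrt(C1 + a^2)


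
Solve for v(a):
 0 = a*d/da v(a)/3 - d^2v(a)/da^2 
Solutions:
 v(a) = C1 + C2*erfi(sqrt(6)*a/6)


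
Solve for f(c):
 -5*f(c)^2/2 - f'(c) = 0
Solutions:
 f(c) = 2/(C1 + 5*c)


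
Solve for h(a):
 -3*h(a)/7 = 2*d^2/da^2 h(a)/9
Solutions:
 h(a) = C1*sin(3*sqrt(42)*a/14) + C2*cos(3*sqrt(42)*a/14)


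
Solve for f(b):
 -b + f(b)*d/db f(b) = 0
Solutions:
 f(b) = -sqrt(C1 + b^2)
 f(b) = sqrt(C1 + b^2)


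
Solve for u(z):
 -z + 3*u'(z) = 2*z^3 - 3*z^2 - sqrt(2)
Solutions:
 u(z) = C1 + z^4/6 - z^3/3 + z^2/6 - sqrt(2)*z/3


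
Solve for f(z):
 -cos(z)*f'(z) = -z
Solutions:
 f(z) = C1 + Integral(z/cos(z), z)


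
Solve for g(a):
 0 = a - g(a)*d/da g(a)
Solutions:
 g(a) = -sqrt(C1 + a^2)
 g(a) = sqrt(C1 + a^2)


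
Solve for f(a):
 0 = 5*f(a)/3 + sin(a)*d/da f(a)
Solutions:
 f(a) = C1*(cos(a) + 1)^(5/6)/(cos(a) - 1)^(5/6)


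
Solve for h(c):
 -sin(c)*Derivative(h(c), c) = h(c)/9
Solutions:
 h(c) = C1*(cos(c) + 1)^(1/18)/(cos(c) - 1)^(1/18)


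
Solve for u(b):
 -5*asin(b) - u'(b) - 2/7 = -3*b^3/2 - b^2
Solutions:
 u(b) = C1 + 3*b^4/8 + b^3/3 - 5*b*asin(b) - 2*b/7 - 5*sqrt(1 - b^2)


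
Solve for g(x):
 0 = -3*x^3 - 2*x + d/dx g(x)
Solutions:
 g(x) = C1 + 3*x^4/4 + x^2


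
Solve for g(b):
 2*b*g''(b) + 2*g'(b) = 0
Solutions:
 g(b) = C1 + C2*log(b)


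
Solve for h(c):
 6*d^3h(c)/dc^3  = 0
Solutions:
 h(c) = C1 + C2*c + C3*c^2


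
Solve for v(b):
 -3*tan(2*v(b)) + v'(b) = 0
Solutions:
 v(b) = -asin(C1*exp(6*b))/2 + pi/2
 v(b) = asin(C1*exp(6*b))/2


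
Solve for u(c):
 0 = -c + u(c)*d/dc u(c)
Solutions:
 u(c) = -sqrt(C1 + c^2)
 u(c) = sqrt(C1 + c^2)


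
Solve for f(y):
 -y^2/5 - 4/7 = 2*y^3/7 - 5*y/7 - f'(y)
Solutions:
 f(y) = C1 + y^4/14 + y^3/15 - 5*y^2/14 + 4*y/7


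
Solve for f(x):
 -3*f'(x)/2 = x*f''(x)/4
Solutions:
 f(x) = C1 + C2/x^5


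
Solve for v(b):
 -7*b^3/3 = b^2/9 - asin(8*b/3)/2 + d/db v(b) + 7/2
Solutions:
 v(b) = C1 - 7*b^4/12 - b^3/27 + b*asin(8*b/3)/2 - 7*b/2 + sqrt(9 - 64*b^2)/16


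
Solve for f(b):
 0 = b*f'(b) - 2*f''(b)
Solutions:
 f(b) = C1 + C2*erfi(b/2)


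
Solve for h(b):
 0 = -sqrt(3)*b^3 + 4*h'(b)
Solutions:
 h(b) = C1 + sqrt(3)*b^4/16


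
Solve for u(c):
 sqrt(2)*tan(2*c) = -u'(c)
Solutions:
 u(c) = C1 + sqrt(2)*log(cos(2*c))/2


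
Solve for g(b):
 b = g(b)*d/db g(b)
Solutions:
 g(b) = -sqrt(C1 + b^2)
 g(b) = sqrt(C1 + b^2)


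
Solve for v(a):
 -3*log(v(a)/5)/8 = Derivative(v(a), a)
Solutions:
 -8*Integral(1/(-log(_y) + log(5)), (_y, v(a)))/3 = C1 - a


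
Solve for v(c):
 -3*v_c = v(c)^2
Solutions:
 v(c) = 3/(C1 + c)


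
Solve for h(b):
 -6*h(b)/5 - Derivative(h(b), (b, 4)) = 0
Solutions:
 h(b) = (C1*sin(10^(3/4)*3^(1/4)*b/10) + C2*cos(10^(3/4)*3^(1/4)*b/10))*exp(-10^(3/4)*3^(1/4)*b/10) + (C3*sin(10^(3/4)*3^(1/4)*b/10) + C4*cos(10^(3/4)*3^(1/4)*b/10))*exp(10^(3/4)*3^(1/4)*b/10)


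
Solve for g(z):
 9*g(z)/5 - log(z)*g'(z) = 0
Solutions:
 g(z) = C1*exp(9*li(z)/5)


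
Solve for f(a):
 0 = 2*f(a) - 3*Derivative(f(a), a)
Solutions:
 f(a) = C1*exp(2*a/3)


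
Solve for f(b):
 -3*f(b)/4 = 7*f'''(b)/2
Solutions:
 f(b) = C3*exp(-14^(2/3)*3^(1/3)*b/14) + (C1*sin(14^(2/3)*3^(5/6)*b/28) + C2*cos(14^(2/3)*3^(5/6)*b/28))*exp(14^(2/3)*3^(1/3)*b/28)


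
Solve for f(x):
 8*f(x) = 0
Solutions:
 f(x) = 0
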